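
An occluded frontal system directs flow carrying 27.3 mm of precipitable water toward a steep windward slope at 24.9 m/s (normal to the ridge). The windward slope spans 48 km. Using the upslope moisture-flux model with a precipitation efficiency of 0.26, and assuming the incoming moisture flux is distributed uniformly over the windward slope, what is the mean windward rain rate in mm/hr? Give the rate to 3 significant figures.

R ≈ 13.3 mm/hr

Incoming column moisture flux per unit ridge length: F = V × PW = 24.9 × 27.3 = 679.77 mm·m/s.
Spread over the 48 km slope with efficiency ε = 0.26: R = ε·F/W = 0.26 × 679.77 / 48000 m = 3.682e-03 mm/s.
R = 3.682e-03 × 3600 = 13.3 mm/hr.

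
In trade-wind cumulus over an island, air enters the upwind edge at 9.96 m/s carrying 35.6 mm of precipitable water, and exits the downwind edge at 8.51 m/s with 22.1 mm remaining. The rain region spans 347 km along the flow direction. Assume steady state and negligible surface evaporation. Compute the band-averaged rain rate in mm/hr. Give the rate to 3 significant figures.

R ≈ 1.73 mm/hr

Column moisture flux per unit crosswind length is F = V × PW.
Inflow: F_in = 9.96 × 35.6 = 354.576 mm·m/s
Outflow: F_out = 8.51 × 22.1 = 188.071 mm·m/s
Steady-state rate R = (F_in − F_out)/L = (354.576 − 188.071) / 347000 m = 4.798e-04 mm/s.
R = 4.798e-04 × 3600 = 1.73 mm/hr.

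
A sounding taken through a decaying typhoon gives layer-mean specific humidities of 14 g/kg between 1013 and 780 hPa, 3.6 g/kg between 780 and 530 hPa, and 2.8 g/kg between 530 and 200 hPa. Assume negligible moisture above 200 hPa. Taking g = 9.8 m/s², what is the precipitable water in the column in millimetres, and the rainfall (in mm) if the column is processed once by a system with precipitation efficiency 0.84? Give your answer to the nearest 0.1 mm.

PW ≈ 51.9 mm; rainfall ≈ 43.6 mm

Precipitable water is the column-integrated vapour mass per unit area: PW = (1/g) Σ q̄ Δp, with q in kg/kg and Δp in Pa (1 kg/m² of water = 1 mm).
Layer 1013–780 hPa: Δp = 233 hPa = 23300 Pa, q̄ = 0.014 kg/kg → 0.014 × 23300 / 9.8 = 33.29 mm
Layer 780–530 hPa: Δp = 250 hPa = 25000 Pa, q̄ = 0.0036 kg/kg → 0.0036 × 25000 / 9.8 = 9.18 mm
Layer 530–200 hPa: Δp = 330 hPa = 33000 Pa, q̄ = 0.0028 kg/kg → 0.0028 × 33000 / 9.8 = 9.43 mm
PW = 33.29 + 9.18 + 9.43 = 51.90 ≈ 51.9 mm.
Rainfall = ε × PW = 0.84 × 51.9 = 43.6 mm.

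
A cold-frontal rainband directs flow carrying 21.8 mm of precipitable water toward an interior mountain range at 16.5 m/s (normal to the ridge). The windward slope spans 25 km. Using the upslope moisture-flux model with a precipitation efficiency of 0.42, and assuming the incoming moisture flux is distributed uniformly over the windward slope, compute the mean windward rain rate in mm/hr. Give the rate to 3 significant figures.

Incoming column moisture flux per unit ridge length: F = V × PW = 16.5 × 21.8 = 359.7 mm·m/s.
Spread over the 25 km slope with efficiency ε = 0.42: R = ε·F/W = 0.42 × 359.7 / 25000 m = 6.043e-03 mm/s.
R = 6.043e-03 × 3600 = 21.8 mm/hr.

R ≈ 21.8 mm/hr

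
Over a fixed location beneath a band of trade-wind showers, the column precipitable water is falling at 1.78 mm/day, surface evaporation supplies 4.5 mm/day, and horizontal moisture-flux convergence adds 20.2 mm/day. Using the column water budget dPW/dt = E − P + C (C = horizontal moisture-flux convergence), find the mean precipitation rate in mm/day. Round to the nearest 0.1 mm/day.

dPW/dt = -1.78 mm/day.
P = E + C − dPW/dt = 4.5 + (20.2) − (-1.78) = 26.5 mm/day.

P ≈ 26.5 mm/day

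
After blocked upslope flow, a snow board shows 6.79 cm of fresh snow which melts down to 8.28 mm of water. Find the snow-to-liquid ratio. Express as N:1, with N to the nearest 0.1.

Ratio = snow depth / SWE = 67.9 mm / 8.28 mm = 8.2, i.e. 8.2:1.

ratio ≈ 8.2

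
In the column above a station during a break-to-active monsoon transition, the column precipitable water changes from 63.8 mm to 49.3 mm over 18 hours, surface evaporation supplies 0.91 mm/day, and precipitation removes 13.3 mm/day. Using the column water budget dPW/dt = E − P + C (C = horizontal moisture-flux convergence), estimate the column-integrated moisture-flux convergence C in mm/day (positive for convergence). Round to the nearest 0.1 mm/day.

dPW/dt = (49.3 − 63.8) mm / (18/24 day) = -19.333 mm/day.
C = dPW/dt − E + P = (-19.333) − 0.91 + 13.3 = -6.9 mm/day.

C ≈ -6.9 mm/day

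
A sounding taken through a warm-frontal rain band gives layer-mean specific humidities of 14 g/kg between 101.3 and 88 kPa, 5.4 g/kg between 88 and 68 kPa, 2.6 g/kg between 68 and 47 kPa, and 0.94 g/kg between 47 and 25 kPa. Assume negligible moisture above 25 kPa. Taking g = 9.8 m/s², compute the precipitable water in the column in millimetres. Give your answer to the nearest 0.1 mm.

PW ≈ 37.7 mm

Precipitable water is the column-integrated vapour mass per unit area: PW = (1/g) Σ q̄ Δp, with q in kg/kg and Δp in Pa (1 kg/m² of water = 1 mm).
Layer 101.3–88 kPa: Δp = 133 hPa = 13300 Pa, q̄ = 0.014 kg/kg → 0.014 × 13300 / 9.8 = 19.00 mm
Layer 88–68 kPa: Δp = 200 hPa = 20000 Pa, q̄ = 0.0054 kg/kg → 0.0054 × 20000 / 9.8 = 11.02 mm
Layer 68–47 kPa: Δp = 210 hPa = 21000 Pa, q̄ = 0.0026 kg/kg → 0.0026 × 21000 / 9.8 = 5.57 mm
Layer 47–25 kPa: Δp = 220 hPa = 22000 Pa, q̄ = 0.00094 kg/kg → 0.00094 × 22000 / 9.8 = 2.11 mm
PW = 19.00 + 11.02 + 5.57 + 2.11 = 37.70 ≈ 37.7 mm.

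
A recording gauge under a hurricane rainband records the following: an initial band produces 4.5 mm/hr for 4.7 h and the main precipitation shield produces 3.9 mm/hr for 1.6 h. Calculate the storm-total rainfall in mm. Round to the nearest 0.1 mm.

Total = Σ Rᵢ Δtᵢ = 4.5 × 4.7 + 3.9 × 1.6
      = 21.15 + 6.24 = 27.4 mm.

total ≈ 27.4 mm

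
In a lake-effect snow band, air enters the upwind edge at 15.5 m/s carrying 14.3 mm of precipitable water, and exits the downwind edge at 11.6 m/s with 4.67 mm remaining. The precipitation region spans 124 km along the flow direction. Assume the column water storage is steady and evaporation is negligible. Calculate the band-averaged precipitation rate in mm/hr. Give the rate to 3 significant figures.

Column moisture flux per unit crosswind length is F = V × PW.
Inflow: F_in = 15.5 × 14.3 = 221.65 mm·m/s
Outflow: F_out = 11.6 × 4.67 = 54.172 mm·m/s
Steady-state rate R = (F_in − F_out)/L = (221.65 − 54.172) / 124000 m = 1.351e-03 mm/s.
R = 1.351e-03 × 3600 = 4.86 mm/hr.

R ≈ 4.86 mm/hr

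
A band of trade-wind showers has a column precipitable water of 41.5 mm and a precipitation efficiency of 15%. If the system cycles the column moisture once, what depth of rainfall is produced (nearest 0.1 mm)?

rainfall ≈ 6.2 mm

Rainfall = ε × PW = 0.15 × 41.5 = 6.2 mm.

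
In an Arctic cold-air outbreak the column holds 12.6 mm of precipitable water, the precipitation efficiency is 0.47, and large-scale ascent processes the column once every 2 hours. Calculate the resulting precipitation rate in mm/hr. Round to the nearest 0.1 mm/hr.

R ≈ 3.0 mm/hr

Each overturning extracts ε × PW = 0.47 × 12.6 = 5.922 mm.
Rate = ε·PW / τ = 5.922 / 2 h = 3.0 mm/hr.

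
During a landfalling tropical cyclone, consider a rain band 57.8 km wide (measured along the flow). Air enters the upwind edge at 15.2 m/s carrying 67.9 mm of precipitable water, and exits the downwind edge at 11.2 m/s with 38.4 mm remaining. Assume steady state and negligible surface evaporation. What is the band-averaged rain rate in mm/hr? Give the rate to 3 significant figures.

R ≈ 37.5 mm/hr

Column moisture flux per unit crosswind length is F = V × PW.
Inflow: F_in = 15.2 × 67.9 = 1032.08 mm·m/s
Outflow: F_out = 11.2 × 38.4 = 430.08 mm·m/s
Steady-state rate R = (F_in − F_out)/L = (1032.08 − 430.08) / 57800 m = 1.042e-02 mm/s.
R = 1.042e-02 × 3600 = 37.5 mm/hr.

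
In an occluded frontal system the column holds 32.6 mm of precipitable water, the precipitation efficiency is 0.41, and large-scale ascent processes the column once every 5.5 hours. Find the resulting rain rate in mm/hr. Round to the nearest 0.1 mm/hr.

R ≈ 2.4 mm/hr

Each overturning extracts ε × PW = 0.41 × 32.6 = 13.366 mm.
Rate = ε·PW / τ = 13.366 / 5.5 h = 2.4 mm/hr.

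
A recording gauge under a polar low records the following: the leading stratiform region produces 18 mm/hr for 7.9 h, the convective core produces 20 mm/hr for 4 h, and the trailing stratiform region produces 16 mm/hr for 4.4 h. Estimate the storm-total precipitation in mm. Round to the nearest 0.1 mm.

Total = Σ Rᵢ Δtᵢ = 18 × 7.9 + 20 × 4 + 16 × 4.4
      = 142.2 + 80 + 70.4 = 292.6 mm.

total ≈ 292.6 mm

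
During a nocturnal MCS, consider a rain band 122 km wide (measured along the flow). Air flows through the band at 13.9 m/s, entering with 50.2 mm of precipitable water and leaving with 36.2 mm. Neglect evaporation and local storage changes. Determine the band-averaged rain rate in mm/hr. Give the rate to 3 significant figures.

R ≈ 5.74 mm/hr

Column moisture flux per unit crosswind length is F = V × PW.
Inflow: F_in = 13.9 × 50.2 = 697.78 mm·m/s
Outflow: F_out = 13.9 × 36.2 = 503.18 mm·m/s
Steady-state rate R = (F_in − F_out)/L = (697.78 − 503.18) / 122000 m = 1.595e-03 mm/s.
R = 1.595e-03 × 3600 = 5.74 mm/hr.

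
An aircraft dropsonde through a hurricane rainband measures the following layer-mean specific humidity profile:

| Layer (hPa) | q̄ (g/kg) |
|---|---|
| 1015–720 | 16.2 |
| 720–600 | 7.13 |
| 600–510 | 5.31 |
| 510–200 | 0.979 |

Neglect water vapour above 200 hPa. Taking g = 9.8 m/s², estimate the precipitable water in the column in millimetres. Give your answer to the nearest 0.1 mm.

PW ≈ 65.5 mm

Precipitable water is the column-integrated vapour mass per unit area: PW = (1/g) Σ q̄ Δp, with q in kg/kg and Δp in Pa (1 kg/m² of water = 1 mm).
Layer 1015–720 hPa: Δp = 295 hPa = 29500 Pa, q̄ = 0.0162 kg/kg → 0.0162 × 29500 / 9.8 = 48.77 mm
Layer 720–600 hPa: Δp = 120 hPa = 12000 Pa, q̄ = 0.00713 kg/kg → 0.00713 × 12000 / 9.8 = 8.73 mm
Layer 600–510 hPa: Δp = 90 hPa = 9000 Pa, q̄ = 0.00531 kg/kg → 0.00531 × 9000 / 9.8 = 4.88 mm
Layer 510–200 hPa: Δp = 310 hPa = 31000 Pa, q̄ = 0.000979 kg/kg → 0.000979 × 31000 / 9.8 = 3.10 mm
PW = 48.77 + 8.73 + 4.88 + 3.10 = 65.48 ≈ 65.5 mm.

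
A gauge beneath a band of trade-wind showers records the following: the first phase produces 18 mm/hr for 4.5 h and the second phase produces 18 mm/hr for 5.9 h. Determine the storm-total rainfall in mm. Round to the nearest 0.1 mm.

total ≈ 187.2 mm

Total = Σ Rᵢ Δtᵢ = 18 × 4.5 + 18 × 5.9
      = 81 + 106.2 = 187.2 mm.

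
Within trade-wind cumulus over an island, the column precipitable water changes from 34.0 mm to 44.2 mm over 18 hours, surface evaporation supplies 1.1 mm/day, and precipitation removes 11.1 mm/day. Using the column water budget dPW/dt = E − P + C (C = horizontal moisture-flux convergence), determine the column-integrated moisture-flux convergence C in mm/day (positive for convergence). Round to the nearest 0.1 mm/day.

dPW/dt = (44.2 − 34.0) mm / (18/24 day) = +13.600 mm/day.
C = dPW/dt − E + P = (+13.600) − 1.1 + 11.1 = 23.6 mm/day.

C ≈ 23.6 mm/day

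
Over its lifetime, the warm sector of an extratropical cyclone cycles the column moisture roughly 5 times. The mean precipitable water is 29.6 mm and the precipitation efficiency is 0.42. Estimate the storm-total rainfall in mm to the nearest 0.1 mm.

rainfall ≈ 62.2 mm

Each cycle deposits ε × PW = 0.42 × 29.6 = 12.432 mm.
Over 5 cycles: 5 × 12.432 = 62.2 mm.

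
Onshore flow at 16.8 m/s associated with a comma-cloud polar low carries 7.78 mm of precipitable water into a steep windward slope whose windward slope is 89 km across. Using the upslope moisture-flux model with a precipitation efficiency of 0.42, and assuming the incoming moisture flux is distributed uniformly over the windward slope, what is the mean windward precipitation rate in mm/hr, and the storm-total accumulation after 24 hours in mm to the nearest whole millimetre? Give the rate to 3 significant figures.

Incoming column moisture flux per unit ridge length: F = V × PW = 16.8 × 7.78 = 130.704 mm·m/s.
Spread over the 89 km slope with efficiency ε = 0.42: R = ε·F/W = 0.42 × 130.704 / 89000 m = 6.168e-04 mm/s.
R = 6.168e-04 × 3600 = 2.22 mm/hr.
Over 24 h: total = 2.22 × 24 = 53.28 ≈ 53 mm.

R ≈ 2.22 mm/hr; total ≈ 53 mm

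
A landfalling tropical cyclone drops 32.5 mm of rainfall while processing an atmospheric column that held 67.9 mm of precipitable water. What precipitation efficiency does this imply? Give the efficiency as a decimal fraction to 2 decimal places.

ε ≈ 0.48

ε = rainfall / PW = 32.5 / 67.9 = 0.48.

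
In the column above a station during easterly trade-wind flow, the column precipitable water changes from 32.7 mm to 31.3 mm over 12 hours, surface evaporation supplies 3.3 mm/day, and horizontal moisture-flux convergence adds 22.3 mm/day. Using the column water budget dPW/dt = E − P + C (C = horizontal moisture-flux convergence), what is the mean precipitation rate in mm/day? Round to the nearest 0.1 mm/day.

dPW/dt = (31.3 − 32.7) mm / (12/24 day) = -2.800 mm/day.
P = E + C − dPW/dt = 3.3 + (22.3) − (-2.800) = 28.4 mm/day.

P ≈ 28.4 mm/day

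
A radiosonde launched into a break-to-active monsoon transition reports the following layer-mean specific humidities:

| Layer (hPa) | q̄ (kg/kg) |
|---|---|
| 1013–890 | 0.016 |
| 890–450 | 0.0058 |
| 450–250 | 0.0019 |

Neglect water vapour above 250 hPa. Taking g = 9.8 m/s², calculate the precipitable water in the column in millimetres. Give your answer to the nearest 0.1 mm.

PW ≈ 50.0 mm

Precipitable water is the column-integrated vapour mass per unit area: PW = (1/g) Σ q̄ Δp, with q in kg/kg and Δp in Pa (1 kg/m² of water = 1 mm).
Layer 1013–890 hPa: Δp = 123 hPa = 12300 Pa, q̄ = 0.016 kg/kg → 0.016 × 12300 / 9.8 = 20.08 mm
Layer 890–450 hPa: Δp = 440 hPa = 44000 Pa, q̄ = 0.0058 kg/kg → 0.0058 × 44000 / 9.8 = 26.04 mm
Layer 450–250 hPa: Δp = 200 hPa = 20000 Pa, q̄ = 0.0019 kg/kg → 0.0019 × 20000 / 9.8 = 3.88 mm
PW = 20.08 + 26.04 + 3.88 = 50.00 ≈ 50.0 mm.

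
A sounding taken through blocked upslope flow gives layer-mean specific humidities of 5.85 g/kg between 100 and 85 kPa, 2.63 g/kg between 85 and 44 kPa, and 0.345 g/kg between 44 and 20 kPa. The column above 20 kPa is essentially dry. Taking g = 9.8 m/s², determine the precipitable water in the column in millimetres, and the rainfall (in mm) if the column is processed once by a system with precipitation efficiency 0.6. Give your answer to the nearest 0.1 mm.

PW ≈ 20.8 mm; rainfall ≈ 12.5 mm

Precipitable water is the column-integrated vapour mass per unit area: PW = (1/g) Σ q̄ Δp, with q in kg/kg and Δp in Pa (1 kg/m² of water = 1 mm).
Layer 100–85 kPa: Δp = 150 hPa = 15000 Pa, q̄ = 0.00585 kg/kg → 0.00585 × 15000 / 9.8 = 8.95 mm
Layer 85–44 kPa: Δp = 410 hPa = 41000 Pa, q̄ = 0.00263 kg/kg → 0.00263 × 41000 / 9.8 = 11.00 mm
Layer 44–20 kPa: Δp = 240 hPa = 24000 Pa, q̄ = 0.000345 kg/kg → 0.000345 × 24000 / 9.8 = 0.84 mm
PW = 8.95 + 11.00 + 0.84 = 20.79 ≈ 20.8 mm.
Rainfall = ε × PW = 0.6 × 20.8 = 12.5 mm.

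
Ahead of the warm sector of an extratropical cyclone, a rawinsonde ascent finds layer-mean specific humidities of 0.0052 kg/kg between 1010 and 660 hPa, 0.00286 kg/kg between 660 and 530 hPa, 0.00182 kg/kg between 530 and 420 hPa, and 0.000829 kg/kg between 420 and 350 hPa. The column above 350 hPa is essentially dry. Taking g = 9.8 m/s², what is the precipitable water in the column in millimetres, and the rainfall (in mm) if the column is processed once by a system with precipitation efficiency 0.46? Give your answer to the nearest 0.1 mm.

Precipitable water is the column-integrated vapour mass per unit area: PW = (1/g) Σ q̄ Δp, with q in kg/kg and Δp in Pa (1 kg/m² of water = 1 mm).
Layer 1010–660 hPa: Δp = 350 hPa = 35000 Pa, q̄ = 0.0052 kg/kg → 0.0052 × 35000 / 9.8 = 18.57 mm
Layer 660–530 hPa: Δp = 130 hPa = 13000 Pa, q̄ = 0.00286 kg/kg → 0.00286 × 13000 / 9.8 = 3.79 mm
Layer 530–420 hPa: Δp = 110 hPa = 11000 Pa, q̄ = 0.00182 kg/kg → 0.00182 × 11000 / 9.8 = 2.04 mm
Layer 420–350 hPa: Δp = 70 hPa = 7000 Pa, q̄ = 0.000829 kg/kg → 0.000829 × 7000 / 9.8 = 0.59 mm
PW = 18.57 + 3.79 + 2.04 + 0.59 = 24.99 ≈ 25.0 mm.
Rainfall = ε × PW = 0.46 × 25.0 = 11.5 mm.

PW ≈ 25.0 mm; rainfall ≈ 11.5 mm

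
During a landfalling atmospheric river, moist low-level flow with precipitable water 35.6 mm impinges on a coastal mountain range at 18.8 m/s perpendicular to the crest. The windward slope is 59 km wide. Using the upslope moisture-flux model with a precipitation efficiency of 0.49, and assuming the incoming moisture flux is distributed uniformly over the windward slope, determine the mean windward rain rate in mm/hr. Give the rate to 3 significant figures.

Incoming column moisture flux per unit ridge length: F = V × PW = 18.8 × 35.6 = 669.28 mm·m/s.
Spread over the 59 km slope with efficiency ε = 0.49: R = ε·F/W = 0.49 × 669.28 / 59000 m = 5.558e-03 mm/s.
R = 5.558e-03 × 3600 = 20.0 mm/hr.

R ≈ 20.0 mm/hr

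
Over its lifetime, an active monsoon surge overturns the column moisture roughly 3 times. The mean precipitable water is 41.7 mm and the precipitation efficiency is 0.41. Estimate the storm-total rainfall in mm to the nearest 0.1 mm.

rainfall ≈ 51.3 mm

Each cycle deposits ε × PW = 0.41 × 41.7 = 17.097 mm.
Over 3 cycles: 3 × 17.097 = 51.3 mm.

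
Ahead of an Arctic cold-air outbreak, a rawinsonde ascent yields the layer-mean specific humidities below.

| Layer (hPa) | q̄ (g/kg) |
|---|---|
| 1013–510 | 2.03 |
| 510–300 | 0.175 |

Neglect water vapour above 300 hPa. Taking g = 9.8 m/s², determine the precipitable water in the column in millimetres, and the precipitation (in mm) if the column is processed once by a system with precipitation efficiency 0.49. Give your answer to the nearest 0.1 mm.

Precipitable water is the column-integrated vapour mass per unit area: PW = (1/g) Σ q̄ Δp, with q in kg/kg and Δp in Pa (1 kg/m² of water = 1 mm).
Layer 1013–510 hPa: Δp = 503 hPa = 50300 Pa, q̄ = 0.00203 kg/kg → 0.00203 × 50300 / 9.8 = 10.42 mm
Layer 510–300 hPa: Δp = 210 hPa = 21000 Pa, q̄ = 0.000175 kg/kg → 0.000175 × 21000 / 9.8 = 0.38 mm
PW = 10.42 + 0.38 = 10.80 ≈ 10.8 mm.
Precipitation = ε × PW = 0.49 × 10.8 = 5.3 mm.

PW ≈ 10.8 mm; precipitation ≈ 5.3 mm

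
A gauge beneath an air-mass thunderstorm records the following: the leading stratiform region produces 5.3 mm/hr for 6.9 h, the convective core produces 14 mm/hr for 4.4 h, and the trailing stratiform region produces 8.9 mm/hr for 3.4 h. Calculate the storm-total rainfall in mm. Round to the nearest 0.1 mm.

Total = Σ Rᵢ Δtᵢ = 5.3 × 6.9 + 14 × 4.4 + 8.9 × 3.4
      = 36.57 + 61.6 + 30.26 = 128.4 mm.

total ≈ 128.4 mm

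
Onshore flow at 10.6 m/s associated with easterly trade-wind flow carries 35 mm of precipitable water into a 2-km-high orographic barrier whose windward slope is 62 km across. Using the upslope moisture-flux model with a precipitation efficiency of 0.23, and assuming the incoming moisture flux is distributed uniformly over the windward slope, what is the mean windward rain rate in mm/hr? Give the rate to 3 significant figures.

Incoming column moisture flux per unit ridge length: F = V × PW = 10.6 × 35 = 371 mm·m/s.
Spread over the 62 km slope with efficiency ε = 0.23: R = ε·F/W = 0.23 × 371 / 62000 m = 1.376e-03 mm/s.
R = 1.376e-03 × 3600 = 4.95 mm/hr.

R ≈ 4.95 mm/hr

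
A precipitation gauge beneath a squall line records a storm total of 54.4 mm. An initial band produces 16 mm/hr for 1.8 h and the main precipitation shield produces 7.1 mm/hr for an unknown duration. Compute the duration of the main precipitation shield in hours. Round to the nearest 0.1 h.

Known phases: 16 × 1.8 = 28.8 mm.
Remaining depth = 54.4 − 28.8 = 25.6 mm.
Duration = 25.6 / 7.1 = 3.6 h.

duration ≈ 3.6 h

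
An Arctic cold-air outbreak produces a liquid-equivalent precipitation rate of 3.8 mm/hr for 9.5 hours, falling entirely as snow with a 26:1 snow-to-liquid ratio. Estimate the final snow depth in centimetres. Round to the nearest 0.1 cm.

snow depth ≈ 93.9 cm

Liquid-equivalent depth = 3.8 × 9.5 = 36.1 mm.
Snow depth = 36.1 mm × 26 = 938.6 mm = 93.9 cm.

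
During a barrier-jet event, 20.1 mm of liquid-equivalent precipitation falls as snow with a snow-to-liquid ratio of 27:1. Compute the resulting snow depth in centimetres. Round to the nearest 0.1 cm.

snow depth ≈ 54.3 cm

Snow depth = liquid × ratio = 20.1 mm × 27 = 542.7 mm = 54.3 cm.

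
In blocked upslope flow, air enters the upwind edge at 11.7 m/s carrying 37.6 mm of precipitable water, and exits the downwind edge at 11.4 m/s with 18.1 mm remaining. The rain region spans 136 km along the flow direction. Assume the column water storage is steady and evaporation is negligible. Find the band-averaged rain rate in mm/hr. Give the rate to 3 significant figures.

R ≈ 6.18 mm/hr

Column moisture flux per unit crosswind length is F = V × PW.
Inflow: F_in = 11.7 × 37.6 = 439.92 mm·m/s
Outflow: F_out = 11.4 × 18.1 = 206.34 mm·m/s
Steady-state rate R = (F_in − F_out)/L = (439.92 − 206.34) / 136000 m = 1.717e-03 mm/s.
R = 1.717e-03 × 3600 = 6.18 mm/hr.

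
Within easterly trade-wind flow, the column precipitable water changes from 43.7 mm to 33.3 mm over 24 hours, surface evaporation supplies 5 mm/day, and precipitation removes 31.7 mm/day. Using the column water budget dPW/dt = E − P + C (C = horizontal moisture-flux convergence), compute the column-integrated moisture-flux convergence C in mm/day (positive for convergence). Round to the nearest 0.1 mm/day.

C ≈ 16.3 mm/day

dPW/dt = (33.3 − 43.7) mm / (24/24 day) = -10.400 mm/day.
C = dPW/dt − E + P = (-10.400) − 5 + 31.7 = 16.3 mm/day.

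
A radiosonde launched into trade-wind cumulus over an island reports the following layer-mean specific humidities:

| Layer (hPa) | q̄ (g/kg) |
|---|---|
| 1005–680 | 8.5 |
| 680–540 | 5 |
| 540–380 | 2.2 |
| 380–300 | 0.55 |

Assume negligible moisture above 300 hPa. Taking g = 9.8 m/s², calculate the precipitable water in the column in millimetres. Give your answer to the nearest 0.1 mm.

Precipitable water is the column-integrated vapour mass per unit area: PW = (1/g) Σ q̄ Δp, with q in kg/kg and Δp in Pa (1 kg/m² of water = 1 mm).
Layer 1005–680 hPa: Δp = 325 hPa = 32500 Pa, q̄ = 0.0085 kg/kg → 0.0085 × 32500 / 9.8 = 28.19 mm
Layer 680–540 hPa: Δp = 140 hPa = 14000 Pa, q̄ = 0.005 kg/kg → 0.005 × 14000 / 9.8 = 7.14 mm
Layer 540–380 hPa: Δp = 160 hPa = 16000 Pa, q̄ = 0.0022 kg/kg → 0.0022 × 16000 / 9.8 = 3.59 mm
Layer 380–300 hPa: Δp = 80 hPa = 8000 Pa, q̄ = 0.00055 kg/kg → 0.00055 × 8000 / 9.8 = 0.45 mm
PW = 28.19 + 7.14 + 3.59 + 0.45 = 39.37 ≈ 39.4 mm.

PW ≈ 39.4 mm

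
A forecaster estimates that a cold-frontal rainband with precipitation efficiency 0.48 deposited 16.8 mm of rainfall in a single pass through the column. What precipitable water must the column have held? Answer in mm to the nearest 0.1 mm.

PW ≈ 35.0 mm

PW = rainfall / ε = 16.8 / 0.48 = 35.0 mm.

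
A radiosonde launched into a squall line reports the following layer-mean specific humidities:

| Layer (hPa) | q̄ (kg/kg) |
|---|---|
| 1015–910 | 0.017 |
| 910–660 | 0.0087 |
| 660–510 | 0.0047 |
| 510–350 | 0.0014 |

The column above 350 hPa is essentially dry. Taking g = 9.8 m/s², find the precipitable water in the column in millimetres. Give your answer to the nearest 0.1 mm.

Precipitable water is the column-integrated vapour mass per unit area: PW = (1/g) Σ q̄ Δp, with q in kg/kg and Δp in Pa (1 kg/m² of water = 1 mm).
Layer 1015–910 hPa: Δp = 105 hPa = 10500 Pa, q̄ = 0.017 kg/kg → 0.017 × 10500 / 9.8 = 18.21 mm
Layer 910–660 hPa: Δp = 250 hPa = 25000 Pa, q̄ = 0.0087 kg/kg → 0.0087 × 25000 / 9.8 = 22.19 mm
Layer 660–510 hPa: Δp = 150 hPa = 15000 Pa, q̄ = 0.0047 kg/kg → 0.0047 × 15000 / 9.8 = 7.19 mm
Layer 510–350 hPa: Δp = 160 hPa = 16000 Pa, q̄ = 0.0014 kg/kg → 0.0014 × 16000 / 9.8 = 2.29 mm
PW = 18.21 + 22.19 + 7.19 + 2.29 = 49.88 ≈ 49.9 mm.

PW ≈ 49.9 mm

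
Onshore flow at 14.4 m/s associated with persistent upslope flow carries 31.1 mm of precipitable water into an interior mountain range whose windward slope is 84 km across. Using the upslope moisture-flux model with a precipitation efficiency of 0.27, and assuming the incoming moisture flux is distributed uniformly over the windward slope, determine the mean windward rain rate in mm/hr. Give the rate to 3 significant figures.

Incoming column moisture flux per unit ridge length: F = V × PW = 14.4 × 31.1 = 447.84 mm·m/s.
Spread over the 84 km slope with efficiency ε = 0.27: R = ε·F/W = 0.27 × 447.84 / 84000 m = 1.439e-03 mm/s.
R = 1.439e-03 × 3600 = 5.18 mm/hr.

R ≈ 5.18 mm/hr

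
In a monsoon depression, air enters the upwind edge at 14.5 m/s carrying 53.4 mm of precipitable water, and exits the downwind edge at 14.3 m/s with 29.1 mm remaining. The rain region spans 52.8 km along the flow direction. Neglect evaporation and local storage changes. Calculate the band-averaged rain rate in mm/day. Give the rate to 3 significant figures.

R ≈ 586 mm/day

Column moisture flux per unit crosswind length is F = V × PW.
Inflow: F_in = 14.5 × 53.4 = 774.3 mm·m/s
Outflow: F_out = 14.3 × 29.1 = 416.13 mm·m/s
Steady-state rate R = (F_in − F_out)/L = (774.3 − 416.13) / 52800 m = 6.784e-03 mm/s.
R = 6.784e-03 × 3600 × 24 = 586 mm/day.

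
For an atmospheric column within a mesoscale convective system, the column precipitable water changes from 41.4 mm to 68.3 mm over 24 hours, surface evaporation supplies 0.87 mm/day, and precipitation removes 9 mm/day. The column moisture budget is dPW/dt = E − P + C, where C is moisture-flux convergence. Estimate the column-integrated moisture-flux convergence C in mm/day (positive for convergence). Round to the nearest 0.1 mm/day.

C ≈ 35.0 mm/day

dPW/dt = (68.3 − 41.4) mm / (24/24 day) = +26.900 mm/day.
C = dPW/dt − E + P = (+26.900) − 0.87 + 9 = 35.0 mm/day.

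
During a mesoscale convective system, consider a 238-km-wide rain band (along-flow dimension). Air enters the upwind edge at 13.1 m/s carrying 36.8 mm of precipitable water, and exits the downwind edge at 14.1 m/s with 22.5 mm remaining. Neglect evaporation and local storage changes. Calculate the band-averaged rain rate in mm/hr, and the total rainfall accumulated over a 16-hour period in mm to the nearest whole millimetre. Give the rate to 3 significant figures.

Column moisture flux per unit crosswind length is F = V × PW.
Inflow: F_in = 13.1 × 36.8 = 482.08 mm·m/s
Outflow: F_out = 14.1 × 22.5 = 317.25 mm·m/s
Steady-state rate R = (F_in − F_out)/L = (482.08 − 317.25) / 238000 m = 6.926e-04 mm/s.
R = 6.926e-04 × 3600 = 2.49 mm/hr.
Over 16 h: total = 2.49 × 16 = 39.84 ≈ 40 mm.

R ≈ 2.49 mm/hr; total ≈ 40 mm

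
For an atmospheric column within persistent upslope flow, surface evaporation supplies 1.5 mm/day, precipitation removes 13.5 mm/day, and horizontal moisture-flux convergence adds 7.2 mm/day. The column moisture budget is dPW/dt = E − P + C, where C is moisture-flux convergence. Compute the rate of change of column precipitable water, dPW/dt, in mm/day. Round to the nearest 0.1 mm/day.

dPW/dt ≈ -4.8 mm/day

dPW/dt = E − P + C = 1.5 − 13.5 + (7.2) = -4.8 mm/day.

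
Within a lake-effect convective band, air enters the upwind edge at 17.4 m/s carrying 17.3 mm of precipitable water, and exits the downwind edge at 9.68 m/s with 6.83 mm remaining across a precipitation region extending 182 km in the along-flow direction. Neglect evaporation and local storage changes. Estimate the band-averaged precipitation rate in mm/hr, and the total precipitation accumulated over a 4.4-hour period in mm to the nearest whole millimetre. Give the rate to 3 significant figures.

Column moisture flux per unit crosswind length is F = V × PW.
Inflow: F_in = 17.4 × 17.3 = 301.02 mm·m/s
Outflow: F_out = 9.68 × 6.83 = 66.1144 mm·m/s
Steady-state rate R = (F_in − F_out)/L = (301.02 − 66.1144) / 182000 m = 1.291e-03 mm/s.
R = 1.291e-03 × 3600 = 4.65 mm/hr.
Over 4.4 h: total = 4.65 × 4.4 = 20.46 ≈ 20 mm.

R ≈ 4.65 mm/hr; total ≈ 20 mm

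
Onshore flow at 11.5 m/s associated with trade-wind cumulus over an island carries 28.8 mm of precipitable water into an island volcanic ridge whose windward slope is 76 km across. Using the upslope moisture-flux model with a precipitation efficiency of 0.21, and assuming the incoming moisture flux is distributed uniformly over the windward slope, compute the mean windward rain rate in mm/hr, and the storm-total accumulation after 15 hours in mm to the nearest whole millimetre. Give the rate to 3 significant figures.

R ≈ 3.29 mm/hr; total ≈ 49 mm

Incoming column moisture flux per unit ridge length: F = V × PW = 11.5 × 28.8 = 331.2 mm·m/s.
Spread over the 76 km slope with efficiency ε = 0.21: R = ε·F/W = 0.21 × 331.2 / 76000 m = 9.152e-04 mm/s.
R = 9.152e-04 × 3600 = 3.29 mm/hr.
Over 15 h: total = 3.29 × 15 = 49.35 ≈ 49 mm.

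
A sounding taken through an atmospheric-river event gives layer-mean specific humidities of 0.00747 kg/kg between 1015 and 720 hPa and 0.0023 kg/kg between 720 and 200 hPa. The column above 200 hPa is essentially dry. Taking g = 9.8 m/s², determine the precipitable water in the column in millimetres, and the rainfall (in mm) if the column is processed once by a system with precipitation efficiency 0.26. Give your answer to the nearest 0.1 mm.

PW ≈ 34.7 mm; rainfall ≈ 9.0 mm

Precipitable water is the column-integrated vapour mass per unit area: PW = (1/g) Σ q̄ Δp, with q in kg/kg and Δp in Pa (1 kg/m² of water = 1 mm).
Layer 1015–720 hPa: Δp = 295 hPa = 29500 Pa, q̄ = 0.00747 kg/kg → 0.00747 × 29500 / 9.8 = 22.49 mm
Layer 720–200 hPa: Δp = 520 hPa = 52000 Pa, q̄ = 0.0023 kg/kg → 0.0023 × 52000 / 9.8 = 12.20 mm
PW = 22.49 + 12.20 = 34.69 ≈ 34.7 mm.
Rainfall = ε × PW = 0.26 × 34.7 = 9.0 mm.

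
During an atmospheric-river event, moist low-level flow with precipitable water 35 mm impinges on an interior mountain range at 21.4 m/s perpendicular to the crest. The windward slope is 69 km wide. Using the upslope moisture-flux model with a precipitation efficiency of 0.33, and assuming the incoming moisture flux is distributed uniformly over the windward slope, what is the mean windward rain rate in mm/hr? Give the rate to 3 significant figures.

R ≈ 12.9 mm/hr

Incoming column moisture flux per unit ridge length: F = V × PW = 21.4 × 35 = 749 mm·m/s.
Spread over the 69 km slope with efficiency ε = 0.33: R = ε·F/W = 0.33 × 749 / 69000 m = 3.582e-03 mm/s.
R = 3.582e-03 × 3600 = 12.9 mm/hr.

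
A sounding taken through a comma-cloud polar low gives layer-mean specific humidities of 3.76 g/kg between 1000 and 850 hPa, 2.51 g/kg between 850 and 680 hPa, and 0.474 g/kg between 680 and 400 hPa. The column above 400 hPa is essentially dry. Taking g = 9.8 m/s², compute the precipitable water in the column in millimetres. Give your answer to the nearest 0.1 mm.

Precipitable water is the column-integrated vapour mass per unit area: PW = (1/g) Σ q̄ Δp, with q in kg/kg and Δp in Pa (1 kg/m² of water = 1 mm).
Layer 1000–850 hPa: Δp = 150 hPa = 15000 Pa, q̄ = 0.00376 kg/kg → 0.00376 × 15000 / 9.8 = 5.76 mm
Layer 850–680 hPa: Δp = 170 hPa = 17000 Pa, q̄ = 0.00251 kg/kg → 0.00251 × 17000 / 9.8 = 4.35 mm
Layer 680–400 hPa: Δp = 280 hPa = 28000 Pa, q̄ = 0.000474 kg/kg → 0.000474 × 28000 / 9.8 = 1.35 mm
PW = 5.76 + 4.35 + 1.35 = 11.46 ≈ 11.5 mm.

PW ≈ 11.5 mm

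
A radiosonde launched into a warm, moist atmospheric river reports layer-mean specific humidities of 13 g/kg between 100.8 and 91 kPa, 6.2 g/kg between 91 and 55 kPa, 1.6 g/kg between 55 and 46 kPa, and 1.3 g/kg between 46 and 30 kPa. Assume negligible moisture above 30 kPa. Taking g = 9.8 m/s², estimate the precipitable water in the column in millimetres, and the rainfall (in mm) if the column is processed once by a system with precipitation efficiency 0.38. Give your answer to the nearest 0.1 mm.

PW ≈ 39.4 mm; rainfall ≈ 15.0 mm

Precipitable water is the column-integrated vapour mass per unit area: PW = (1/g) Σ q̄ Δp, with q in kg/kg and Δp in Pa (1 kg/m² of water = 1 mm).
Layer 100.8–91 kPa: Δp = 98 hPa = 9800 Pa, q̄ = 0.013 kg/kg → 0.013 × 9800 / 9.8 = 13.00 mm
Layer 91–55 kPa: Δp = 360 hPa = 36000 Pa, q̄ = 0.0062 kg/kg → 0.0062 × 36000 / 9.8 = 22.78 mm
Layer 55–46 kPa: Δp = 90 hPa = 9000 Pa, q̄ = 0.0016 kg/kg → 0.0016 × 9000 / 9.8 = 1.47 mm
Layer 46–30 kPa: Δp = 160 hPa = 16000 Pa, q̄ = 0.0013 kg/kg → 0.0013 × 16000 / 9.8 = 2.12 mm
PW = 13.00 + 22.78 + 1.47 + 2.12 = 39.37 ≈ 39.4 mm.
Rainfall = ε × PW = 0.38 × 39.4 = 15.0 mm.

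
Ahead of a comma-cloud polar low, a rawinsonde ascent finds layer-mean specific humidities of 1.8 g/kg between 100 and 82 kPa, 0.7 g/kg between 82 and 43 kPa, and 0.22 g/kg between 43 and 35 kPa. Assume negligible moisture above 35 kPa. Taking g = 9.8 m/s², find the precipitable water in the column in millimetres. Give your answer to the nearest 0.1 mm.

Precipitable water is the column-integrated vapour mass per unit area: PW = (1/g) Σ q̄ Δp, with q in kg/kg and Δp in Pa (1 kg/m² of water = 1 mm).
Layer 100–82 kPa: Δp = 180 hPa = 18000 Pa, q̄ = 0.0018 kg/kg → 0.0018 × 18000 / 9.8 = 3.31 mm
Layer 82–43 kPa: Δp = 390 hPa = 39000 Pa, q̄ = 0.0007 kg/kg → 0.0007 × 39000 / 9.8 = 2.79 mm
Layer 43–35 kPa: Δp = 80 hPa = 8000 Pa, q̄ = 0.00022 kg/kg → 0.00022 × 8000 / 9.8 = 0.18 mm
PW = 3.31 + 2.79 + 0.18 = 6.28 ≈ 6.3 mm.

PW ≈ 6.3 mm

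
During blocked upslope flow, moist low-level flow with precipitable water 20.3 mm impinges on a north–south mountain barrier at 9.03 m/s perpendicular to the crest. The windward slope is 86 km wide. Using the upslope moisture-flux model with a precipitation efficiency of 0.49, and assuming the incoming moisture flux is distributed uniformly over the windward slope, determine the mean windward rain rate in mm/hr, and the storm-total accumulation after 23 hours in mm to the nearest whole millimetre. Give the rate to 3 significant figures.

R ≈ 3.76 mm/hr; total ≈ 86 mm

Incoming column moisture flux per unit ridge length: F = V × PW = 9.03 × 20.3 = 183.309 mm·m/s.
Spread over the 86 km slope with efficiency ε = 0.49: R = ε·F/W = 0.49 × 183.309 / 86000 m = 1.044e-03 mm/s.
R = 1.044e-03 × 3600 = 3.76 mm/hr.
Over 23 h: total = 3.76 × 23 = 86.48 ≈ 86 mm.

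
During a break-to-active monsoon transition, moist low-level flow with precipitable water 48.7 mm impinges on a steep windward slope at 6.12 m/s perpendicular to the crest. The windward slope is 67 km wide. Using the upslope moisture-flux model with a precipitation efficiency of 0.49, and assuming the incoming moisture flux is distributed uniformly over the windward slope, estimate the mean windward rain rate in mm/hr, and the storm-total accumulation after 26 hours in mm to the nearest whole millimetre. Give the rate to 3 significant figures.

Incoming column moisture flux per unit ridge length: F = V × PW = 6.12 × 48.7 = 298.044 mm·m/s.
Spread over the 67 km slope with efficiency ε = 0.49: R = ε·F/W = 0.49 × 298.044 / 67000 m = 2.180e-03 mm/s.
R = 2.180e-03 × 3600 = 7.85 mm/hr.
Over 26 h: total = 7.85 × 26 = 204.1 ≈ 204 mm.

R ≈ 7.85 mm/hr; total ≈ 204 mm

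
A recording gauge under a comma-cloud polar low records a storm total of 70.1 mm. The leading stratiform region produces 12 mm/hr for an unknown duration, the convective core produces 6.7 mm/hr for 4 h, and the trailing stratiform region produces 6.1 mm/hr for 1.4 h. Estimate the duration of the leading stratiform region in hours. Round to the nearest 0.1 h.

duration ≈ 2.9 h

Known phases: 6.7 × 4 + 6.1 × 1.4 = 26.8 + 8.54 = 35.34 mm.
Remaining depth = 70.1 − 35.34 = 34.76 mm.
Duration = 34.76 / 12 = 2.9 h.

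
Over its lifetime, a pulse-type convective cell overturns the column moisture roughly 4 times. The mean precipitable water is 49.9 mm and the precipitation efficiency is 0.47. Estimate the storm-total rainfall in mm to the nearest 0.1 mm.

Each cycle deposits ε × PW = 0.47 × 49.9 = 23.453 mm.
Over 4 cycles: 4 × 23.453 = 93.8 mm.

rainfall ≈ 93.8 mm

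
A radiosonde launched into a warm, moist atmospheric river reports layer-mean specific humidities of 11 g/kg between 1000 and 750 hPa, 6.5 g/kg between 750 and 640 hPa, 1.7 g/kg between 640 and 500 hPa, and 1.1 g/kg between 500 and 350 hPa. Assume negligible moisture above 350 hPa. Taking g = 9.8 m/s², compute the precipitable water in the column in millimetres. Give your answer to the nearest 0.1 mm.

Precipitable water is the column-integrated vapour mass per unit area: PW = (1/g) Σ q̄ Δp, with q in kg/kg and Δp in Pa (1 kg/m² of water = 1 mm).
Layer 1000–750 hPa: Δp = 250 hPa = 25000 Pa, q̄ = 0.011 kg/kg → 0.011 × 25000 / 9.8 = 28.06 mm
Layer 750–640 hPa: Δp = 110 hPa = 11000 Pa, q̄ = 0.0065 kg/kg → 0.0065 × 11000 / 9.8 = 7.30 mm
Layer 640–500 hPa: Δp = 140 hPa = 14000 Pa, q̄ = 0.0017 kg/kg → 0.0017 × 14000 / 9.8 = 2.43 mm
Layer 500–350 hPa: Δp = 150 hPa = 15000 Pa, q̄ = 0.0011 kg/kg → 0.0011 × 15000 / 9.8 = 1.68 mm
PW = 28.06 + 7.30 + 2.43 + 1.68 = 39.47 ≈ 39.5 mm.

PW ≈ 39.5 mm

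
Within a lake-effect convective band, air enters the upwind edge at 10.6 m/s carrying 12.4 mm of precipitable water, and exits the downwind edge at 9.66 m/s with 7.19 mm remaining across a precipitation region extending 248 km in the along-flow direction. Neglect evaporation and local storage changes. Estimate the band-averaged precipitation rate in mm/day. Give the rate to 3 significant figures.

R ≈ 21.6 mm/day

Column moisture flux per unit crosswind length is F = V × PW.
Inflow: F_in = 10.6 × 12.4 = 131.44 mm·m/s
Outflow: F_out = 9.66 × 7.19 = 69.4554 mm·m/s
Steady-state rate R = (F_in − F_out)/L = (131.44 − 69.4554) / 248000 m = 2.499e-04 mm/s.
R = 2.499e-04 × 3600 × 24 = 21.6 mm/day.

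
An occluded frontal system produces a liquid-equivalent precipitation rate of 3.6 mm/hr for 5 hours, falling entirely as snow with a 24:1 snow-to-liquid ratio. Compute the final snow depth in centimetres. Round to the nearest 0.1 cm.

Liquid-equivalent depth = 3.6 × 5 = 18 mm.
Snow depth = 18 mm × 24 = 432 mm = 43.2 cm.

snow depth ≈ 43.2 cm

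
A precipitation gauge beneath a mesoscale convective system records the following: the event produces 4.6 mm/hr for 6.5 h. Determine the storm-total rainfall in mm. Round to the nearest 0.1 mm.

Total = Σ Rᵢ Δtᵢ = 4.6 × 6.5
      = 29.9 = 29.9 mm.

total ≈ 29.9 mm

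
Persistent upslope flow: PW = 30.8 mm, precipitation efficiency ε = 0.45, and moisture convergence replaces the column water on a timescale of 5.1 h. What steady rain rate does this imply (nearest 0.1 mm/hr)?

Each overturning extracts ε × PW = 0.45 × 30.8 = 13.86 mm.
Rate = ε·PW / τ = 13.86 / 5.1 h = 2.7 mm/hr.

R ≈ 2.7 mm/hr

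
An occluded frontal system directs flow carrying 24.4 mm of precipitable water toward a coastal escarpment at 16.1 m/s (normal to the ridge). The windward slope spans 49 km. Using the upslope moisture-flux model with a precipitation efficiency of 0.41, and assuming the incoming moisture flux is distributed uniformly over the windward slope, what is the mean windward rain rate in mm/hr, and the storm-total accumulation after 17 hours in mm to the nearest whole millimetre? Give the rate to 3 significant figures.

Incoming column moisture flux per unit ridge length: F = V × PW = 16.1 × 24.4 = 392.84 mm·m/s.
Spread over the 49 km slope with efficiency ε = 0.41: R = ε·F/W = 0.41 × 392.84 / 49000 m = 3.287e-03 mm/s.
R = 3.287e-03 × 3600 = 11.8 mm/hr.
Over 17 h: total = 11.8 × 17 = 200.6 ≈ 201 mm.

R ≈ 11.8 mm/hr; total ≈ 201 mm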